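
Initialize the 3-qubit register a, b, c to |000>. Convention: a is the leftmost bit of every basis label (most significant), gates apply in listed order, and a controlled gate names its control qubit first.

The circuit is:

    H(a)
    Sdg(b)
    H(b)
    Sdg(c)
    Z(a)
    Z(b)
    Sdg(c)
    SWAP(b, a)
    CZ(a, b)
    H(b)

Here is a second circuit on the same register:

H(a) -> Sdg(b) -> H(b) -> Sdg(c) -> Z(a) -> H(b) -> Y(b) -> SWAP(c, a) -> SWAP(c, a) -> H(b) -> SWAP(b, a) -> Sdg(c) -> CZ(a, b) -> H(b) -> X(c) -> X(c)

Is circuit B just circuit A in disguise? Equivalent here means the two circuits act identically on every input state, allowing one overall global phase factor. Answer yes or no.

No — the two circuits implement different unitaries, even allowing a global phase.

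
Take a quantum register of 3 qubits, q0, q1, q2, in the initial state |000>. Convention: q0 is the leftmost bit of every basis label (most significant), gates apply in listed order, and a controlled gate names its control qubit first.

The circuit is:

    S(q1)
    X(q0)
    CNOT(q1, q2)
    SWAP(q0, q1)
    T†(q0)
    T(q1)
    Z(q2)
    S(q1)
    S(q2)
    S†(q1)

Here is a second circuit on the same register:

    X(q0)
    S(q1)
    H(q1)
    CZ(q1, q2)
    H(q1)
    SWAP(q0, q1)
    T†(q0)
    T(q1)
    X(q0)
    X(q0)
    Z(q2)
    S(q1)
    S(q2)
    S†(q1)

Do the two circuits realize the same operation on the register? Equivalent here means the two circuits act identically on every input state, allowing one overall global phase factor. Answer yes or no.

No — the two circuits implement different unitaries, even allowing a global phase.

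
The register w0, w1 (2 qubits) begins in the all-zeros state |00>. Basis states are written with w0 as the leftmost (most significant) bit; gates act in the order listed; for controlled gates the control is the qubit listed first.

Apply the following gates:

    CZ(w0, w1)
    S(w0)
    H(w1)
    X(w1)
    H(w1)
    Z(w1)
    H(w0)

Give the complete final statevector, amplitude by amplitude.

The final amplitudes are sqrt(2)/2 on |00>, 0 on |01>, sqrt(2)/2 on |10>, 0 on |11>. Key observation: the block from step 3 through step 6 cancels to the identity and can be dropped.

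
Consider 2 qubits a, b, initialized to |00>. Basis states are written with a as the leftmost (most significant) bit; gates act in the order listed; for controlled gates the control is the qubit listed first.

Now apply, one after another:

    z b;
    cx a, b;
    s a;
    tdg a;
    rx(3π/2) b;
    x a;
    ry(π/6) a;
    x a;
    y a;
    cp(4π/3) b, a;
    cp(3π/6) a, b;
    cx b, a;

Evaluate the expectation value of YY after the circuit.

In the final state, YY has expectation sqrt(3)/8 + 1/4.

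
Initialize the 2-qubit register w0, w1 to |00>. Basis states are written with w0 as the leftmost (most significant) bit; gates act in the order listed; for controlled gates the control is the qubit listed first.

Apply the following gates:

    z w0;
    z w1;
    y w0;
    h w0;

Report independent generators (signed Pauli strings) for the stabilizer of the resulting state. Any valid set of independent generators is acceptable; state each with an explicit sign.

The final state is stabilized by the group generated by -XI, +IZ; other independent generating sets are equally valid.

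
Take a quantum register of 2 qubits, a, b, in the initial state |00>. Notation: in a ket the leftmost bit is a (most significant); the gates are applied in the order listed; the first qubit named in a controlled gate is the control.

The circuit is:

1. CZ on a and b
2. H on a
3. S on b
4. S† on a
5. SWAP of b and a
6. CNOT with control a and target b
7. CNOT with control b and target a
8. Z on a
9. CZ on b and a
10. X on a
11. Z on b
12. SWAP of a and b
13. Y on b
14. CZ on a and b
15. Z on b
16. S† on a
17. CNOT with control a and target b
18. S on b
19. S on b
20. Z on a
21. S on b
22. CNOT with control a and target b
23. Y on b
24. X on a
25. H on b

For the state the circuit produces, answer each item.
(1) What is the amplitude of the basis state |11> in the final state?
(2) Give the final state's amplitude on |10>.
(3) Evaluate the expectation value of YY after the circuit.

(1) |11> carries amplitude -1/2 in the final state.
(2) |10> carries amplitude 1/2 in the final state.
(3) The observable YY averages to -1.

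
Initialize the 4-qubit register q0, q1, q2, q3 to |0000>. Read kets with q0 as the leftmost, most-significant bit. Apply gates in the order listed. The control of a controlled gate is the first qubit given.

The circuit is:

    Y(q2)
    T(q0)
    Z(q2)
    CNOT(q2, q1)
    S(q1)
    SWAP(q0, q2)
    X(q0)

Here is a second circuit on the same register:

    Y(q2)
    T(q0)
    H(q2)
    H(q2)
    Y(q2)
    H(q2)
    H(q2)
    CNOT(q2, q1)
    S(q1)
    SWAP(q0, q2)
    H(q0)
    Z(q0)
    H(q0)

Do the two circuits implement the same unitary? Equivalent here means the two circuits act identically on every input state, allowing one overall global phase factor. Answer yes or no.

No — the two circuits implement different unitaries, even allowing a global phase.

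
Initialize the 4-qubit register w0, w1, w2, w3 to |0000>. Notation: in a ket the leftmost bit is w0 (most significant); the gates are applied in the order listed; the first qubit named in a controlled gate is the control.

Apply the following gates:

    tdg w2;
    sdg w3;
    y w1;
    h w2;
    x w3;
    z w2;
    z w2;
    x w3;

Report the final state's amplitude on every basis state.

After the circuit, the state carries amplitude sqrt(2)*I/2 on |0100>, sqrt(2)*I/2 on |0110>, and 0 on every other basis state. Key observation: steps 5-8 multiply out to the identity, so the circuit reduces to the remaining gates.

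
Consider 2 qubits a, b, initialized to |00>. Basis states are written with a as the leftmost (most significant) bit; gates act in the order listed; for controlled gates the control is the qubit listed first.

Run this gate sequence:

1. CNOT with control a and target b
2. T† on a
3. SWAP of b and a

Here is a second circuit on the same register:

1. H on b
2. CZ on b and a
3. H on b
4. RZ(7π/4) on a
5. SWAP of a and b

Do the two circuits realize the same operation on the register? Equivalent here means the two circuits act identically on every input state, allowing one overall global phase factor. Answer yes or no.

Yes: on every input state the two circuits agree up to one overall phase factor.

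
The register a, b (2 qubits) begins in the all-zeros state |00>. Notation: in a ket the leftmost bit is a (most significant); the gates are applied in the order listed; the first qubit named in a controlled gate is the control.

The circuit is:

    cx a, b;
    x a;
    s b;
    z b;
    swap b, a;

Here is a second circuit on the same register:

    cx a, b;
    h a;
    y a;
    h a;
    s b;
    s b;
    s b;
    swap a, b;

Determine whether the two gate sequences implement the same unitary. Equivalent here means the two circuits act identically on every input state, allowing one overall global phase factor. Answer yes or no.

No, they are not equivalent — no single phase factor reconciles the two unitaries.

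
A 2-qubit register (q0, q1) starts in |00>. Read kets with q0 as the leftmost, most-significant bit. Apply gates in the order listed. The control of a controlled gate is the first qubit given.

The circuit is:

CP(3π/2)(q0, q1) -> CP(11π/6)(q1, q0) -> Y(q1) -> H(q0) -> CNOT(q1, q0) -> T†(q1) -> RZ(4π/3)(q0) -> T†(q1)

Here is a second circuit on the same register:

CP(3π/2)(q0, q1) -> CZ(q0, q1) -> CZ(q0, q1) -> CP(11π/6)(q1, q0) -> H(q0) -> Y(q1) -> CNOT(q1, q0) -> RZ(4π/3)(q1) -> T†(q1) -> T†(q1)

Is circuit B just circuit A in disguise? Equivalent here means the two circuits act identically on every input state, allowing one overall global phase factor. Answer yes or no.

No: there is an input state on which the two circuits produce genuinely different outputs (not merely differing by a phase).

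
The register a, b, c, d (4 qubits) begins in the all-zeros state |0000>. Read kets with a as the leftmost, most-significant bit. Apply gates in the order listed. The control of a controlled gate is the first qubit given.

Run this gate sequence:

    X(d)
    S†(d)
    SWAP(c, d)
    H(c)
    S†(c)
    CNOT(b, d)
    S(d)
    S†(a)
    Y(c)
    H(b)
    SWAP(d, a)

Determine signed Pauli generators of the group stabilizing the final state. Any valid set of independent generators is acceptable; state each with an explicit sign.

The stabilizer group can be generated by +IXII, +IIYI, +ZIII, +IIIZ, among other valid generating sets.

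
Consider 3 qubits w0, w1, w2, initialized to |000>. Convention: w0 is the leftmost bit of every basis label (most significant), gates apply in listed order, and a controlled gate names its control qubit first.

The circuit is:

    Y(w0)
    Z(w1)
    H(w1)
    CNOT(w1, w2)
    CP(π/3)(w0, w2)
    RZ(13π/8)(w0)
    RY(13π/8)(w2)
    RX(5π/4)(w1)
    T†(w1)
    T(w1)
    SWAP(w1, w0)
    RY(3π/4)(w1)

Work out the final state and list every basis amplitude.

The final amplitudes are sqrt(2)*exp(-41*I*pi/48)*sin(3*pi/16)/4 + exp(-41*I*pi/48)*sin(3*pi/16)/4 - sqrt(2)*I*sqrt(1/2 - sqrt(2)/4)*sqrt(sqrt(2)/4 + 1/2)*exp(13*I*pi/16)*cos(3*pi/16)/2 on |000>, sqrt(2)*exp(-41*I*pi/48)*cos(3*pi/16)/4 + sqrt(2)*I*sqrt(1/2 - sqrt(2)/4)*sqrt(sqrt(2)/4 + 1/2)*exp(13*I*pi/16)*sin(3*pi/16)/2 + exp(-41*I*pi/48)*cos(3*pi/16)/4 on |001>, sqrt(2)*I*exp(13*I*pi/16)*cos(3*pi/16)/4 - sqrt(2)*sqrt(1/2 - sqrt(2)/4)*sqrt(sqrt(2)/4 + 1/2)*exp(-41*I*pi/48)*sin(3*pi/16)/2 - I*exp(13*I*pi/16)*cos(3*pi/16)/4 on |010>, I*exp(13*I*pi/16)*sin(3*pi/16)/4 - sqrt(2)*sqrt(1/2 - sqrt(2)/4)*sqrt(sqrt(2)/4 + 1/2)*exp(-41*I*pi/48)*cos(3*pi/16)/2 - sqrt(2)*I*exp(13*I*pi/16)*sin(3*pi/16)/4 on |011>, exp(13*I*pi/16)*cos(3*pi/16)/4 - sqrt(2)*I*sqrt(1/2 - sqrt(2)/4)*sqrt(sqrt(2)/4 + 1/2)*exp(-41*I*pi/48)*sin(3*pi/16)/2 + sqrt(2)*exp(13*I*pi/16)*cos(3*pi/16)/4 on |100>, -sqrt(2)*exp(13*I*pi/16)*sin(3*pi/16)/4 - exp(13*I*pi/16)*sin(3*pi/16)/4 - sqrt(2)*I*sqrt(1/2 - sqrt(2)/4)*sqrt(sqrt(2)/4 + 1/2)*exp(-41*I*pi/48)*cos(3*pi/16)/2 on |101>, sqrt(2)*I*exp(-41*I*pi/48)*sin(3*pi/16)/4 - sqrt(2)*sqrt(1/2 - sqrt(2)/4)*sqrt(sqrt(2)/4 + 1/2)*exp(13*I*pi/16)*cos(3*pi/16)/2 - I*exp(-41*I*pi/48)*sin(3*pi/16)/4 on |110>, sqrt(2)*I*exp(-41*I*pi/48)*cos(3*pi/16)/4 + sqrt(2)*sqrt(1/2 - sqrt(2)/4)*sqrt(sqrt(2)/4 + 1/2)*exp(13*I*pi/16)*sin(3*pi/16)/2 - I*exp(-41*I*pi/48)*cos(3*pi/16)/4 on |111>.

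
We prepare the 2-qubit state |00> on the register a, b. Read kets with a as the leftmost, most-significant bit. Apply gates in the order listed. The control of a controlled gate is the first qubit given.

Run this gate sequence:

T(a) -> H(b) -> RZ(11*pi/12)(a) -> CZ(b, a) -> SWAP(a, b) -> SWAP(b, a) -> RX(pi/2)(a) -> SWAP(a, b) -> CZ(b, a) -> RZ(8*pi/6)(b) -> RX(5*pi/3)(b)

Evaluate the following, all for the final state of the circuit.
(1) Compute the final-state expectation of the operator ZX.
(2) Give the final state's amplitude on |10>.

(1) In the final state, ZX has expectation -sqrt(3)/2.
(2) The final state's coefficient on |10> equals -sqrt(3)*exp(7*I*pi/8)/4 + exp(5*I*pi/24)/4.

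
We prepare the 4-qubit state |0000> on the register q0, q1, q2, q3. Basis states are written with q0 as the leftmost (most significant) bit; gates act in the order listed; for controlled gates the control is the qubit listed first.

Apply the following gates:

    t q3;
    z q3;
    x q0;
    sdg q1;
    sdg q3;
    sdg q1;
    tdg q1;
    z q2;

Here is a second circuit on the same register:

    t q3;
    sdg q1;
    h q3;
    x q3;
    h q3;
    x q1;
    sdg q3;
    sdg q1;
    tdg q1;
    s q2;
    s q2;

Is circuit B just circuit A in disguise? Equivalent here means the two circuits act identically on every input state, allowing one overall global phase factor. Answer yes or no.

No: there is an input state on which the two circuits produce genuinely different outputs (not merely differing by a phase).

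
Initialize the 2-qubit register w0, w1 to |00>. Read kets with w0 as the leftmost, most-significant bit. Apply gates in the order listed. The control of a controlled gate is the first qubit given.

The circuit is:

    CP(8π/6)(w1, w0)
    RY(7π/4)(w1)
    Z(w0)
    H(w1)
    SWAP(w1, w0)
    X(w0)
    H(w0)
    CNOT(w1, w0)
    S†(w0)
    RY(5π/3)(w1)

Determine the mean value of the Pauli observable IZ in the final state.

The observable IZ averages to 1/2.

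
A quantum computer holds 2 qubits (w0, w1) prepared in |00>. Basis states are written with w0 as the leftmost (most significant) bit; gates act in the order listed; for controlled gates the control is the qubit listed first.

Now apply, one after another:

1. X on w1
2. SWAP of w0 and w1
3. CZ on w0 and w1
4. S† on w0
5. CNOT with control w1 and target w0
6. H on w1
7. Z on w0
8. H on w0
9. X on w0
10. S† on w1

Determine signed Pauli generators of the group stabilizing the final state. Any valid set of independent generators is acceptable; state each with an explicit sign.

The stabilizer group can be generated by -XI, -IY, among other valid generating sets.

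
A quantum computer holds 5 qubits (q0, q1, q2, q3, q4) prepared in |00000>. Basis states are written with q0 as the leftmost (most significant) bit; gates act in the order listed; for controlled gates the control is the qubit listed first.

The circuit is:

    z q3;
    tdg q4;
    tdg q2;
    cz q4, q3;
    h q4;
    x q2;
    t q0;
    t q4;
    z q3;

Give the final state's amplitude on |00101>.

The final state's coefficient on |00101> equals sqrt(2)*exp(I*pi/4)/2.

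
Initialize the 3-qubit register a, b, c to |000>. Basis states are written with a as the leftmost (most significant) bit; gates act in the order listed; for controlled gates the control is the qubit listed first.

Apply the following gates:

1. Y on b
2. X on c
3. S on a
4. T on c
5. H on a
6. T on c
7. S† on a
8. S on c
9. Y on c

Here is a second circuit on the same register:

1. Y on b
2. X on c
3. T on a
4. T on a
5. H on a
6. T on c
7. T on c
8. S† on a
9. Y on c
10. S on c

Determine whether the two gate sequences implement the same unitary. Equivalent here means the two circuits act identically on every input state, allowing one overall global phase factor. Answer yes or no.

No — the two circuits implement different unitaries, even allowing a global phase.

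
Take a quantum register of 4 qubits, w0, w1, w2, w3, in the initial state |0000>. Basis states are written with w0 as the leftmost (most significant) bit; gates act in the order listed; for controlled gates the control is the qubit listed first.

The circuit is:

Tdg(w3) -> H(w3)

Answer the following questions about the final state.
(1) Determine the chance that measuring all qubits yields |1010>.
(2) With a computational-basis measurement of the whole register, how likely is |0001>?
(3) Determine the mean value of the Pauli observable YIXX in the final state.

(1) A full measurement returns |1010> with probability 0.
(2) The probability of measuring |0001> is 1/2.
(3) The expectation value of YIXX is 0.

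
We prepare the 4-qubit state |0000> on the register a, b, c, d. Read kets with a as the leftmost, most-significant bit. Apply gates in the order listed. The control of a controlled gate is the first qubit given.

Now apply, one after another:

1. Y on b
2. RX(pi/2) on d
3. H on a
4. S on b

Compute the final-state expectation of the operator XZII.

In the final state, XZII has expectation -1.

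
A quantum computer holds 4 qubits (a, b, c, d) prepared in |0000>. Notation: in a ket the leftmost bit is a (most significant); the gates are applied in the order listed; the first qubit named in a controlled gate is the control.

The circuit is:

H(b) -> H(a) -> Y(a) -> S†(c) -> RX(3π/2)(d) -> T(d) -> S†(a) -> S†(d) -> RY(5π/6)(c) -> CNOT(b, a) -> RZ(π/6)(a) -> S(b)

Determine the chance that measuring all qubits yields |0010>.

A full measurement returns |0010> with probability sqrt(3)/32 + 1/16.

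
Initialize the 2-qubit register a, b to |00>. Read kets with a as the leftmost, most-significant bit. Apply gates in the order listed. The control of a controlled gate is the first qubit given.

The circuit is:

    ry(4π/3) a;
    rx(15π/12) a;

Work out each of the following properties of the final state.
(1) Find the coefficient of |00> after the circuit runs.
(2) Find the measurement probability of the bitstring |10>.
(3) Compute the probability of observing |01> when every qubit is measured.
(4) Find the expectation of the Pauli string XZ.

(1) The final state's coefficient on |00> equals sqrt(2 - sqrt(2))/4 - I*sqrt(3*sqrt(2) + 6)/4.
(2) The probability of measuring |10> is 1/2 - sqrt(2)/8.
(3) A full measurement returns |01> with probability 0.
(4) The expectation value of XZ is -sqrt(3)/2.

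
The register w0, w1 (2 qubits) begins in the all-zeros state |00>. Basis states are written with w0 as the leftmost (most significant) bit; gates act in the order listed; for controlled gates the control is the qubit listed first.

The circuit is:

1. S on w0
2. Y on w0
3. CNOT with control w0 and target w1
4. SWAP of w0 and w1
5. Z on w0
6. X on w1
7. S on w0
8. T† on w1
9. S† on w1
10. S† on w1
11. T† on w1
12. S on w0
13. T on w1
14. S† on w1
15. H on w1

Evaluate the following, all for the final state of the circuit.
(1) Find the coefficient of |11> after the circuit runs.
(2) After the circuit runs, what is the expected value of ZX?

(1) The amplitude on |11> is sqrt(2)*I/2.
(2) In the final state, ZX has expectation -1.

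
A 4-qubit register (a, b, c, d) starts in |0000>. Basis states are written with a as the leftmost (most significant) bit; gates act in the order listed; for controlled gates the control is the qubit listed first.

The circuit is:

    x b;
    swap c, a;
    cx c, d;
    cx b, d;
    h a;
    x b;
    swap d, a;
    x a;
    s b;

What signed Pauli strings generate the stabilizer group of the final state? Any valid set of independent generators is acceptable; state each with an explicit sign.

One valid set of independent stabilizer generators is +IIIX, +ZIII, +IZII, +IIZI (any independent generating set of the same group is equally correct).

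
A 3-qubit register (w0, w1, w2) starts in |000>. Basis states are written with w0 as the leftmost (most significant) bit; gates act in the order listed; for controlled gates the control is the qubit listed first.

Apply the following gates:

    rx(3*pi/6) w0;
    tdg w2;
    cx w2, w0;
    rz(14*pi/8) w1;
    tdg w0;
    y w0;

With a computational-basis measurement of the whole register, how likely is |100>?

Outcome |100> occurs with probability 1/2.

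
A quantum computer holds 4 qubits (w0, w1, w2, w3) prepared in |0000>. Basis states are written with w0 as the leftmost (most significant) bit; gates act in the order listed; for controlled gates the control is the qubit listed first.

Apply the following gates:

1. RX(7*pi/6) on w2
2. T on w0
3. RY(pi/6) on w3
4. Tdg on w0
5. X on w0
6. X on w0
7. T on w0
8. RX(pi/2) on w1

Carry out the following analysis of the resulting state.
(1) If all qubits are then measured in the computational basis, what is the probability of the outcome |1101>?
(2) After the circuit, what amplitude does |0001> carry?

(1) Outcome |1101> occurs with probability 0. Key observation: gates 4-7 undo each other exactly, leaving only the rest of the circuit to track.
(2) The amplitude on |0001> is -sqrt(2)/4 + sqrt(6)/8.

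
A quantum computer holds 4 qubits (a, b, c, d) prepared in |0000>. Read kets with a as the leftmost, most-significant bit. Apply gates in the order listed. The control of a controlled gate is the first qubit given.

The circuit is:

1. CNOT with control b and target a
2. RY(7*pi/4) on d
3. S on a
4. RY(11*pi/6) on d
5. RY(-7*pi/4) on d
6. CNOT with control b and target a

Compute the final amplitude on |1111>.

The final state's coefficient on |1111> equals 0.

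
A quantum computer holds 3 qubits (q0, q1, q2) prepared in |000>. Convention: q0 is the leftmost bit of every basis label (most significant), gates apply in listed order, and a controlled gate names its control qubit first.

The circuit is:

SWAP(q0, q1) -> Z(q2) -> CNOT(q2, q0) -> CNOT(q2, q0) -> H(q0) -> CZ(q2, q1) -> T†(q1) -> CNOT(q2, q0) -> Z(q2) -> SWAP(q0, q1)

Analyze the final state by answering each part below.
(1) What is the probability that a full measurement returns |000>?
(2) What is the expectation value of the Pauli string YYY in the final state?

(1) Outcome |000> occurs with probability 1/2.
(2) The observable YYY averages to 0.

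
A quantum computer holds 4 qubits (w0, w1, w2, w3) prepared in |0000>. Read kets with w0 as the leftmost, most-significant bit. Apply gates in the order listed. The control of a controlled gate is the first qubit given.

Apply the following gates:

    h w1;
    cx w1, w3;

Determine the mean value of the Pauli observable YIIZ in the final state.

In the final state, YIIZ has expectation 0.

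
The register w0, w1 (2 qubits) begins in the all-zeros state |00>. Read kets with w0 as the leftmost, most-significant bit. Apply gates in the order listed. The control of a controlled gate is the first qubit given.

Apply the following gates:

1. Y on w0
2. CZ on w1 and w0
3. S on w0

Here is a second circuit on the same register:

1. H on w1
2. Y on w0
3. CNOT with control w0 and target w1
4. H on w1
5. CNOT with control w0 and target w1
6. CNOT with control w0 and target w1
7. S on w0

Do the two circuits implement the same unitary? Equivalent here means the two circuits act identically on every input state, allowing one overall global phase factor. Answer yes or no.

Yes — the two circuits implement the same unitary up to a global phase.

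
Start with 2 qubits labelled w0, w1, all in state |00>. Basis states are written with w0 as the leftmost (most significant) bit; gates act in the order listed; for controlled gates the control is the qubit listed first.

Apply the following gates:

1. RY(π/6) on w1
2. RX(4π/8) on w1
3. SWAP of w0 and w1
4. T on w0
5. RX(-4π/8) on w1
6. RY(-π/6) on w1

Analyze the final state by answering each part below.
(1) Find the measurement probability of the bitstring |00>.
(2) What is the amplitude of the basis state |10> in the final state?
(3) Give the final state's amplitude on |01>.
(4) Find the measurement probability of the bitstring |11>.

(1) A full measurement returns |00> with probability 1/4.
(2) |10> carries amplitude -sqrt(3)*exp(3*I*pi/4)/4 + exp(I*pi/4)/4 in the final state.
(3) The amplitude on |01> is I/2.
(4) Outcome |11> occurs with probability 1/4.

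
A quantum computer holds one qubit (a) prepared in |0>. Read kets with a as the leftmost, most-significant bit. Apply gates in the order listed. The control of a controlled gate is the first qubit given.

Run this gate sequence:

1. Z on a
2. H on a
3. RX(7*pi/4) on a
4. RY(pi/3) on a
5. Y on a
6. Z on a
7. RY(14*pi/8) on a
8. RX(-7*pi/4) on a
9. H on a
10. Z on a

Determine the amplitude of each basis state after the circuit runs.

The final amplitudes are -I*sqrt(2 - sqrt(2))/4 + I*sqrt(3*sqrt(2) + 6)/4 on |0>, -sqrt(6*sqrt(2) + 12)/8 + sqrt(4 - 2*sqrt(2))/8 + sqrt(2 - sqrt(2))/4 + sqrt(3*sqrt(2) + 6)/4 - I*sqrt(2*sqrt(2) + 4)/8 - I*sqrt(12 - 6*sqrt(2))/8 on |1>.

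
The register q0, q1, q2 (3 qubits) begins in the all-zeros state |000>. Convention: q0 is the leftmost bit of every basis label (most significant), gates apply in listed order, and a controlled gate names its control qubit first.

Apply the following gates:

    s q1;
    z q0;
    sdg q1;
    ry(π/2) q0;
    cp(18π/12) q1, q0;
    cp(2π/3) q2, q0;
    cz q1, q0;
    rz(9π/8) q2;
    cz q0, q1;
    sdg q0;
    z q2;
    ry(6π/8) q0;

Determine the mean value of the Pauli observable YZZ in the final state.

The observable YZZ averages to -1.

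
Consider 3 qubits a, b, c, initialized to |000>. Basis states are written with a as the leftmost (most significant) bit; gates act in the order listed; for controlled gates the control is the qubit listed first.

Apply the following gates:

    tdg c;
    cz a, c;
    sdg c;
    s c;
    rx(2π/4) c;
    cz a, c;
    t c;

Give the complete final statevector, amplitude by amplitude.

The resulting statevector has amplitude sqrt(2)/2 on |000>, -sqrt(2)*exp(3*I*pi/4)/2 on |001>, and 0 on every other basis state.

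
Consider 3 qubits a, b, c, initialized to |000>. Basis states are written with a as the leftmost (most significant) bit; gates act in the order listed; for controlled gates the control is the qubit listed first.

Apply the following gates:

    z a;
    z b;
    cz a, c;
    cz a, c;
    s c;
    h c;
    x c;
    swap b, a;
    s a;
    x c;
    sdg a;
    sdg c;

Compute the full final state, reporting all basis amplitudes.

The resulting statevector has amplitude sqrt(2)/2 on |000>, -sqrt(2)*I/2 on |001>, and 0 on every other basis state. Key observation: steps 3-4 multiply out to the identity, so the circuit reduces to the remaining gates.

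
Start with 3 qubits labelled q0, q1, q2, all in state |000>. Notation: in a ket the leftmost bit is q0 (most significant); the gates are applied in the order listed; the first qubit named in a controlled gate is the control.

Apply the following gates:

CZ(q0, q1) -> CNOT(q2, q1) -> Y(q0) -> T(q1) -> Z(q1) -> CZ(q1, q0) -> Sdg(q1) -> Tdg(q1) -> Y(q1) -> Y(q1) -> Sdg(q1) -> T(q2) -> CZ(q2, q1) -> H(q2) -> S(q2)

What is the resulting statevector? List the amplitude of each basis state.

After the circuit, the state carries amplitude sqrt(2)*I/2 on |100>, -sqrt(2)/2 on |101>, and 0 on every other basis state.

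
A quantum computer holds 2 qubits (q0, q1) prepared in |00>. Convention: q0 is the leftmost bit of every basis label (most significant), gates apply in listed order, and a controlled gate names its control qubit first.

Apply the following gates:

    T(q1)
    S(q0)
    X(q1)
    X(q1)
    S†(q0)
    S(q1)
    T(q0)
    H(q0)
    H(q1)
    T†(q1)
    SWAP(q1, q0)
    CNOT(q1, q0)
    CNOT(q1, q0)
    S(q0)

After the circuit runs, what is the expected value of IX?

The expectation value of IX is 1. Key observation: steps 2-5 multiply out to the identity, so the circuit reduces to the remaining gates.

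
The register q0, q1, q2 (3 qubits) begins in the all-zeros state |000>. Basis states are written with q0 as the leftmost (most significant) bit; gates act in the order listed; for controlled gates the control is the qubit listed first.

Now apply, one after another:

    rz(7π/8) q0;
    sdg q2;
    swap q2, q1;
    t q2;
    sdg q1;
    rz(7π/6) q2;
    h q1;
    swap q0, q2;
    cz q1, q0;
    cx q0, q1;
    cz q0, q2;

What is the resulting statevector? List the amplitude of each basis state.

After the circuit, the state carries amplitude sqrt(2)*exp(47*I*pi/48)/2 on |000>, sqrt(2)*exp(47*I*pi/48)/2 on |010>, and 0 on every other basis state.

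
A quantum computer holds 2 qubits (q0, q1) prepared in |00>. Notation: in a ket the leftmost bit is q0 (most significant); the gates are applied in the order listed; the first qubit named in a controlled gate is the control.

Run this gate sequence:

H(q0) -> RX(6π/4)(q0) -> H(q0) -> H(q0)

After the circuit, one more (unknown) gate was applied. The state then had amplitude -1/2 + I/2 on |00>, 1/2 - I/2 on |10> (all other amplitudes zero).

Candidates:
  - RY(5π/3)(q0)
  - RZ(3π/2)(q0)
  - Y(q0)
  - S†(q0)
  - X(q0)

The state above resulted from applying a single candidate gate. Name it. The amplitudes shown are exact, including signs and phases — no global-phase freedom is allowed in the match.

The applied gate was Y(q0).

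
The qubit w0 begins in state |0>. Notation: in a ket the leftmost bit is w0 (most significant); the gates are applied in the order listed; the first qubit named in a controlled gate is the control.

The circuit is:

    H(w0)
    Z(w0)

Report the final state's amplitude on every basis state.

After the circuit, the state carries amplitude sqrt(2)/2 on |0>, -sqrt(2)/2 on |1>.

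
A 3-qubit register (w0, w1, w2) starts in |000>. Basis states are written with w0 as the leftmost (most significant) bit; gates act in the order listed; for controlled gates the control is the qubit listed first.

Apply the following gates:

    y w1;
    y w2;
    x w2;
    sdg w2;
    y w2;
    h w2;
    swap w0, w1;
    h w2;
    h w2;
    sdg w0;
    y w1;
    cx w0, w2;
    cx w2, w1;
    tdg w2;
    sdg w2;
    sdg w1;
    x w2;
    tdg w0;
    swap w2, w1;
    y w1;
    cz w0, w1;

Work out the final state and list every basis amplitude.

The resulting statevector has amplitude -sqrt(2)*exp(I*pi/4)/2 on |101>, sqrt(2)/2 on |110>, and 0 on every other basis state. Key observation: the block from step 8 through step 9 cancels to the identity and can be dropped.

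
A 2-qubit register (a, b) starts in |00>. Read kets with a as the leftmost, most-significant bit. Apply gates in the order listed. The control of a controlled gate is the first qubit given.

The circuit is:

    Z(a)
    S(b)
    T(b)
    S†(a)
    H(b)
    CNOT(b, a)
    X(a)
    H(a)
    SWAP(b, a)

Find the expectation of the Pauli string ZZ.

The observable ZZ averages to 0.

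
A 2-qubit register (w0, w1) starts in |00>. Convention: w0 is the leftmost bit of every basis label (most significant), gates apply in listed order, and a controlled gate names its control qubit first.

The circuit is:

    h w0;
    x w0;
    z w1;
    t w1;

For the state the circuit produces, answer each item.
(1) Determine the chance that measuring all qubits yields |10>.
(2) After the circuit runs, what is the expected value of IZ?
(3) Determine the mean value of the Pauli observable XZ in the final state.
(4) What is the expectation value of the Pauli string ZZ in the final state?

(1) A full measurement returns |10> with probability 1/2.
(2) The observable IZ averages to 1.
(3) The observable XZ averages to 1.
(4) The observable ZZ averages to 0.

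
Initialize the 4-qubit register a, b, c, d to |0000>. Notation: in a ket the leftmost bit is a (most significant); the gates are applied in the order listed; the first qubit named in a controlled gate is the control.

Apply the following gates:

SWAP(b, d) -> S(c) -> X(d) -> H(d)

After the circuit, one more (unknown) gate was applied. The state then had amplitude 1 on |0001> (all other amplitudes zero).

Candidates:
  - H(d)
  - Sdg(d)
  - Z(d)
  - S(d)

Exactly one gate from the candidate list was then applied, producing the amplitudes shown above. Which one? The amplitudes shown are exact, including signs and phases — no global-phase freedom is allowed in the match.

The applied gate was H(d).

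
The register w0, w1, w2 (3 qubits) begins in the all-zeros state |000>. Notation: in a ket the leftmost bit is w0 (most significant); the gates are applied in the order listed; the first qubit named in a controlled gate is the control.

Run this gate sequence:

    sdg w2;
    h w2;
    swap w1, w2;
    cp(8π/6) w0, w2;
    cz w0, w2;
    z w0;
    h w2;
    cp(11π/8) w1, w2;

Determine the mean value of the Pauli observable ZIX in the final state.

In the final state, ZIX has expectation 1/2 - sqrt(2 - sqrt(2))/4.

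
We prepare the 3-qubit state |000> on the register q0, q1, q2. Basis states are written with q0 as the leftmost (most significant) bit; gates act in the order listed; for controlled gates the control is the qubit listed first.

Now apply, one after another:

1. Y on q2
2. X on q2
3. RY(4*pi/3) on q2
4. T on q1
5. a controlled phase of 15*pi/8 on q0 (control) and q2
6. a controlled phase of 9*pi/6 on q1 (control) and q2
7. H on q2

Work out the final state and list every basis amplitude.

The final amplitudes are I*(-sqrt(2) + sqrt(6))/4 on |000>, I*(-sqrt(6) - sqrt(2))/4 on |001>, and 0 on every other basis state.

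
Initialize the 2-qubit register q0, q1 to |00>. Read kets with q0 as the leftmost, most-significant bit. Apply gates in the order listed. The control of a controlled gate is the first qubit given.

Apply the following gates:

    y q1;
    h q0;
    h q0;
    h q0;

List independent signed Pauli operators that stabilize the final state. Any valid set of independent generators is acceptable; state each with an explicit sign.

One valid set of independent stabilizer generators is +XI, -IZ (any independent generating set of the same group is equally correct). Key observation: steps 3-4 multiply out to the identity, so the circuit reduces to the remaining gates.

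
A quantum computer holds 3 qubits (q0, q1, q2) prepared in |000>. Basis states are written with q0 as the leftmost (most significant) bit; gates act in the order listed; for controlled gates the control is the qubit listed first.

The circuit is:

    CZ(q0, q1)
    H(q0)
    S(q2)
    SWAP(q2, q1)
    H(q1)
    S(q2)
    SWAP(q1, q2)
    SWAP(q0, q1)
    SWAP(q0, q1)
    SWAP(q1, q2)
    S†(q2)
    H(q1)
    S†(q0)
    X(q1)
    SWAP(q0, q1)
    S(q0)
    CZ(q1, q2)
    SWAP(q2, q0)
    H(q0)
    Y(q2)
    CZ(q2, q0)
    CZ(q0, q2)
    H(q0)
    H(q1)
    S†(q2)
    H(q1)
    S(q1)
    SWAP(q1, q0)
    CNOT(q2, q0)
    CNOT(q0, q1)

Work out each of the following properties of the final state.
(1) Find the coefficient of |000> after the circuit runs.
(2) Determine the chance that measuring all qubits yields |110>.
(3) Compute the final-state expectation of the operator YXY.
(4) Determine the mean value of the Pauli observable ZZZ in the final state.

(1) The final state's coefficient on |000> equals sqrt(2)/2.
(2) Outcome |110> occurs with probability 1/2.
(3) The expectation value of YXY is 0.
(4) The expectation value of ZZZ is 1.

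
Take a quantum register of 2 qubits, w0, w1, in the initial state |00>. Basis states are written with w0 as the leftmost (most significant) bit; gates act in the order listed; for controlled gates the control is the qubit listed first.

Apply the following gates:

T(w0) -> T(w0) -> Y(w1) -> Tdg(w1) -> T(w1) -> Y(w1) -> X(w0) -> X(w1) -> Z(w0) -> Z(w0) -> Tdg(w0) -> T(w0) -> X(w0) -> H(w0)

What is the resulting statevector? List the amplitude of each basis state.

The resulting statevector has amplitude 0 on |00>, sqrt(2)/2 on |01>, 0 on |10>, sqrt(2)/2 on |11>. Key observation: the block from step 3 through step 6 cancels to the identity and can be dropped.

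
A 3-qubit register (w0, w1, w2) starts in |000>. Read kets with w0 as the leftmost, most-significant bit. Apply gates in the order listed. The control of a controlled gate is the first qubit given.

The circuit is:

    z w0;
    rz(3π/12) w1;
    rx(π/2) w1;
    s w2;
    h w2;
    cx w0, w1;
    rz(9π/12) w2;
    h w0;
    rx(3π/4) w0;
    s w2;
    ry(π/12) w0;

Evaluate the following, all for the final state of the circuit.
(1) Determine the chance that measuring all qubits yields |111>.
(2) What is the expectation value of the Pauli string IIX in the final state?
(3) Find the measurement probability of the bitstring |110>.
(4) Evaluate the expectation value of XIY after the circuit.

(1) Outcome |111> occurs with probability -sqrt(2)/32 + sqrt(6)/32 + 1/8.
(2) The expectation value of IIX is -sqrt(2)/2.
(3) A full measurement returns |110> with probability -sqrt(2)/32 + sqrt(6)/32 + 1/8.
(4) The expectation value of XIY is -sqrt(3)/4 - 1/4.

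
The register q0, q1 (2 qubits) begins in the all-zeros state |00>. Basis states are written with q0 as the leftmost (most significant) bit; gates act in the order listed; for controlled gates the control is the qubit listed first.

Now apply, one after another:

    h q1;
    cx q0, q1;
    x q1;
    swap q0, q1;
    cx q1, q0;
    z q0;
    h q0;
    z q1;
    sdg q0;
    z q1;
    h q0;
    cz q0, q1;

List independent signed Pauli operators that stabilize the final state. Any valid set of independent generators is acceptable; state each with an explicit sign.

The final state is stabilized by the group generated by -XI, +IZ; other independent generating sets are equally valid.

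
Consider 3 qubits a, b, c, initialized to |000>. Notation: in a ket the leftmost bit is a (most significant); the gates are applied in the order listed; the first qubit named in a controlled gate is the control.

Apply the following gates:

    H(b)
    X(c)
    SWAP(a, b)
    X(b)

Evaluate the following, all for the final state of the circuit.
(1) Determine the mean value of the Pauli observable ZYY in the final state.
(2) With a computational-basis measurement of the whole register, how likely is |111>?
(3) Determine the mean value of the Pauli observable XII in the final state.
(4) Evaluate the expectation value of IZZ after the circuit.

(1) In the final state, ZYY has expectation 0.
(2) A full measurement returns |111> with probability 1/2.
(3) In the final state, XII has expectation 1.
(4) The expectation value of IZZ is 1.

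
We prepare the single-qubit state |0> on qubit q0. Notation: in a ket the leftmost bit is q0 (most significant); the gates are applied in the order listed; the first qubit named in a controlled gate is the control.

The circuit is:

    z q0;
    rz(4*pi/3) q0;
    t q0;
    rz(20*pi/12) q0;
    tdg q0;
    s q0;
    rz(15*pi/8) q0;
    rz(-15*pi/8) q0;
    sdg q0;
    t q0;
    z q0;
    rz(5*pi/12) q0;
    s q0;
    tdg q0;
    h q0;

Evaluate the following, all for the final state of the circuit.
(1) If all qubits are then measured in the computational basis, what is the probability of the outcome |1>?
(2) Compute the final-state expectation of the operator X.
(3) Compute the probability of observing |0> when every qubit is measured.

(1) A full measurement returns |1> with probability 1/2.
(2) The expectation value of X is 1.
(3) Outcome |0> occurs with probability 1/2.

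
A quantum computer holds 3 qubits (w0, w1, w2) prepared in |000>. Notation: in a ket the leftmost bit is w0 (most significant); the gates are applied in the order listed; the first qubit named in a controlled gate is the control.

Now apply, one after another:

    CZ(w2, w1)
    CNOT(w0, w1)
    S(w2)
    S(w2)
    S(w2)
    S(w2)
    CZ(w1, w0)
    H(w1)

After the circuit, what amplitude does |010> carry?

The final state's coefficient on |010> equals sqrt(2)/2. Key observation: gates 3-6 undo each other exactly, leaving only the rest of the circuit to track.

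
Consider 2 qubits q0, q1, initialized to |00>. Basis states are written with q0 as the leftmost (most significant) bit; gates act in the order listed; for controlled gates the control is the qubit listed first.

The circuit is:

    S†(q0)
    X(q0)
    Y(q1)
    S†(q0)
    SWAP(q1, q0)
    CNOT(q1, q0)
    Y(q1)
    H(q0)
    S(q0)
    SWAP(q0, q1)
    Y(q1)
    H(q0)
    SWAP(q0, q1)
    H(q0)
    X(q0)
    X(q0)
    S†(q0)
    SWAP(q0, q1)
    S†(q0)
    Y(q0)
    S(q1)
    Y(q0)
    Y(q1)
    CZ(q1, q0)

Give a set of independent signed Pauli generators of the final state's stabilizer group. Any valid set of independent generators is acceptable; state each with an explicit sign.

The final state is stabilized by the group generated by -YZ, -ZY; other independent generating sets are equally valid.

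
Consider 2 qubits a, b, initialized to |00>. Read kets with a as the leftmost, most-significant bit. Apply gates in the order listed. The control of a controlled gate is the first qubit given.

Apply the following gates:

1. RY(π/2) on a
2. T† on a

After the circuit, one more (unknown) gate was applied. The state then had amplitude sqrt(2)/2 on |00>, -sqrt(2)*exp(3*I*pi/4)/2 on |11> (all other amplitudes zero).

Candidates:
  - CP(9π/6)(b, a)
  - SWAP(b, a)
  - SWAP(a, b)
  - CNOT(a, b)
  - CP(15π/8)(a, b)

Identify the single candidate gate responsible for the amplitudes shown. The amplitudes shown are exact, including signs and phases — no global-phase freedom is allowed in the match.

The applied gate was CNOT(a, b).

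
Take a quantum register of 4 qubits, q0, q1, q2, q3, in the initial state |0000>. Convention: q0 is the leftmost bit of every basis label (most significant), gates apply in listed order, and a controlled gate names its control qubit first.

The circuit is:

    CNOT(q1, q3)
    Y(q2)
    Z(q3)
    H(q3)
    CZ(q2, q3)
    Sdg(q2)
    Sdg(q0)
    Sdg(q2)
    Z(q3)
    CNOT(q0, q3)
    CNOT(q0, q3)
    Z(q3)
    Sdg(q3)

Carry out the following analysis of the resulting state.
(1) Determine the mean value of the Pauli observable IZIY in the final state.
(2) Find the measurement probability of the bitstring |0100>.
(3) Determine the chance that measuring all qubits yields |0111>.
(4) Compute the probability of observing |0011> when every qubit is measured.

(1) The expectation value of IZIY is 1. Key observation: gates 9-12 undo each other exactly, leaving only the rest of the circuit to track.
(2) A full measurement returns |0100> with probability 0.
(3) Outcome |0111> occurs with probability 0.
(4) Outcome |0011> occurs with probability 1/2.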